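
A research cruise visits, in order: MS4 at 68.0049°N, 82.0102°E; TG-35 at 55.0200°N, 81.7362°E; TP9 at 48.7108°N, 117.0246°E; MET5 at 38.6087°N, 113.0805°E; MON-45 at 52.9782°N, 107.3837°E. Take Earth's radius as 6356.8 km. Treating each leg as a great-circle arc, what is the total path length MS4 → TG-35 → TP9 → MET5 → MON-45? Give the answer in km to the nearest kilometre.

MS4→TG-35: c = 0.226640 rad, d = 1440.71 km
TG-35→TP9: c = 0.391248 rad, d = 2487.08 km
TP9→MET5: c = 0.183146 rad, d = 1164.22 km
MET5→MON-45: c = 0.259994 rad, d = 1652.73 km
Total = 1440.71 + 2487.08 + 1164.22 + 1652.73 = 6744.74 km

6745 km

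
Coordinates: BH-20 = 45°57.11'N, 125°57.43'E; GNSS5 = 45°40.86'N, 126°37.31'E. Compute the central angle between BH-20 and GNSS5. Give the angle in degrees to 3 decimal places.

BH-20: φ = +45.95183°, λ = +125.95717°
GNSS5: φ = +45.68100°, λ = +126.62183°
Δφ = -0.2708°,  Δλ = 0.6647°
a = sin²(Δφ/2) + cos φ₁ cos φ₂ sin²(Δλ/2) = 0.000022
c = 2·arcsin(√a) = 0.009366 rad = 0.5366°

0.537°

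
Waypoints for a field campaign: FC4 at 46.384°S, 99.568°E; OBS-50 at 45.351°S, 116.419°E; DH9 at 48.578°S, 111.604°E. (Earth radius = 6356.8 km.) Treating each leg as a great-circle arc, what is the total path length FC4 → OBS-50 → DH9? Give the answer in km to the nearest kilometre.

FC4→OBS-50: c = 0.205192 rad, d = 1304.36 km
OBS-50→DH9: c = 0.080352 rad, d = 510.78 km
Total = 1304.36 + 510.78 = 1815.15 km

1815 km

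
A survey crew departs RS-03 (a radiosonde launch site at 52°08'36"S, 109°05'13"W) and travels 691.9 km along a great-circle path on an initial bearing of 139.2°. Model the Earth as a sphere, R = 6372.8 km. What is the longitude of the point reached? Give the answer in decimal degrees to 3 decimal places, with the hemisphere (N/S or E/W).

RS-03: φ = -52.14333°, λ = -109.08694°
δ = d/R = 691.9/6372.8 = 0.108571 rad
φ₂ = arcsin(sin φ₁ cos δ + cos φ₁ sin δ cos θ)
   = arcsin(-0.78955·0.99411 + 0.61369·0.10836·-0.75700) = -56.64064°
λ₂ = λ₁ + atan2(sin θ sin δ cos φ₁, cos δ − sin φ₁ sin φ₂) = -101.68906°

101.689°W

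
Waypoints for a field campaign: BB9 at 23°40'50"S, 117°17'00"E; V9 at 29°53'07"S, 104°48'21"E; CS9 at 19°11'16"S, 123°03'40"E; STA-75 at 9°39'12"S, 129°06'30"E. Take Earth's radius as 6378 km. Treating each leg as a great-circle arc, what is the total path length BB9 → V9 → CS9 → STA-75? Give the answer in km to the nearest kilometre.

4857 km

BB9: φ = -23.68056°, λ = +117.28333°
V9: φ = -29.88528°, λ = +104.80583°
CS9: φ = -19.18778°, λ = +123.06111°
STA-75: φ = -9.65333°, λ = +129.10833°
BB9→V9: c = 0.222322 rad, d = 1417.97 km
V9→CS9: c = 0.344015 rad, d = 2194.13 km
CS9→STA-75: c = 0.195219 rad, d = 1245.11 km
Total = 1417.97 + 2194.13 + 1245.11 = 4857.21 km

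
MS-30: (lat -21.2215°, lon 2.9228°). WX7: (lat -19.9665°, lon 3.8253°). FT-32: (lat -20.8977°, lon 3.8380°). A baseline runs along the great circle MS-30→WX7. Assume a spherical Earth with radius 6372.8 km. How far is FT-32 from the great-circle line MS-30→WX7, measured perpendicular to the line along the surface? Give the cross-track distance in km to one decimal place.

δ₁₃ = central angle MS-30→FT-32 = 0.015942 rad  (haversine)
θ₁₃ = bearing MS-30→FT-32 = 69.402°,  θ₁₂ = bearing MS-30→WX7 = 34.107°
dₓₜ = R·arcsin(sin δ₁₃ · sin(θ₁₃ − θ₁₂)) = 6372.8·arcsin(0.01594·sin(35.295°)) = 58.697 km
|dₓₜ| = 58.697 km

58.7 km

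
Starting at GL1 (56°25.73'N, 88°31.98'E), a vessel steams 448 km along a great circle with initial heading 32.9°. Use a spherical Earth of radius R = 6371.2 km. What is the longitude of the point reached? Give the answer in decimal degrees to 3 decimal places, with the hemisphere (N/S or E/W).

92.876°E

GL1: φ = +56.42883°, λ = +88.53300°
δ = d/R = 448/6371.2 = 0.070316 rad
φ₂ = arcsin(sin φ₁ cos δ + cos φ₁ sin δ cos θ)
   = arcsin(0.83320·0.99753 + 0.55297·0.07026·0.83962) = 59.74149°
λ₂ = λ₁ + atan2(sin θ sin δ cos φ₁, cos δ − sin φ₁ sin φ₂) = 92.87641°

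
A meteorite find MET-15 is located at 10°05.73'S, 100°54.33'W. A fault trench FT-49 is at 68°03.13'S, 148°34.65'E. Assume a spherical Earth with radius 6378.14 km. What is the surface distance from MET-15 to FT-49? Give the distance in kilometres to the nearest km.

9804 km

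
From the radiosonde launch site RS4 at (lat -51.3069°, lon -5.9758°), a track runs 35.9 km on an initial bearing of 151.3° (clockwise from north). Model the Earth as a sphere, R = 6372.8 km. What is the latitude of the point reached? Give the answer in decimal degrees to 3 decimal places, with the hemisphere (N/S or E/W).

δ = d/R = 35.9/6372.8 = 0.005633 rad
φ₂ = arcsin(sin φ₁ cos δ + cos φ₁ sin δ cos θ)
   = arcsin(-0.78051·0.99998 + 0.62515·0.00563·-0.87715) = -51.58975°
λ₂ = λ₁ + atan2(sin θ sin δ cos φ₁, cos δ − sin φ₁ sin φ₂) = -5.72632°

51.590°S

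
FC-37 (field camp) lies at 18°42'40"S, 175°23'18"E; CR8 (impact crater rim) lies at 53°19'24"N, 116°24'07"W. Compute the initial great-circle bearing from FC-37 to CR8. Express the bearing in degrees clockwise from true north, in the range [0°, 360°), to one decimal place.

FC-37: φ = -18.71111°, λ = +175.38833°
CR8: φ = +53.32333°, λ = -116.40194°
Δλ = 68.2097°
y = sin Δλ · cos φ₂ = 0.554621
x = cos φ₁ sin φ₂ − sin φ₁ cos φ₂ cos Δλ = 0.830759
θ = atan2(y, x) = 33.7274° → 33.7274° (mod 360°)

33.7°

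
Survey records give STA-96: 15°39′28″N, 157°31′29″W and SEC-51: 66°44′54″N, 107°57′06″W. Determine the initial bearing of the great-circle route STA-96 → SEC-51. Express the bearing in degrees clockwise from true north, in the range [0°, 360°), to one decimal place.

STA-96: φ = +15.65778°, λ = -157.52472°
SEC-51: φ = +66.74833°, λ = -107.95167°
Δλ = 49.5731°
y = sin Δλ · cos φ₂ = 0.300513
x = cos φ₁ sin φ₂ − sin φ₁ cos φ₂ cos Δλ = 0.815593
θ = atan2(y, x) = 20.2268° → 20.2268° (mod 360°)

20.2°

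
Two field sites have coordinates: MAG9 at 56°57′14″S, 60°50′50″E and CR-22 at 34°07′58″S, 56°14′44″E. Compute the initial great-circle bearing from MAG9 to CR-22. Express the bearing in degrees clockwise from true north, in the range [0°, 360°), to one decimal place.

MAG9: φ = -56.95389°, λ = +60.84722°
CR-22: φ = -34.13278°, λ = +56.24556°
Δλ = -4.6017°
y = sin Δλ · cos φ₂ = -0.066408
x = cos φ₁ sin φ₂ − sin φ₁ cos φ₂ cos Δλ = 0.385619
θ = atan2(y, x) = -9.7711° → 350.2289° (mod 360°)

350.2°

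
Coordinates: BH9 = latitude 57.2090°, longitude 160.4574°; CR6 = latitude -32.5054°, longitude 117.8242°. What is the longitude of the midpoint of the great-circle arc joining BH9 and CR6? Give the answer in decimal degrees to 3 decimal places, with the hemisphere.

Bx = cos φ₂ cos Δλ = 0.620450,  By = cos φ₂ sin Δλ = -0.571197
φₘ = atan2(sin φ₁ + sin φ₂, √((cos φ₁ + Bx)² + By²)) = 13.18214°
λₘ = λ₁ + atan2(By, cos φ₁ + Bx) = 134.28086°

134.281°E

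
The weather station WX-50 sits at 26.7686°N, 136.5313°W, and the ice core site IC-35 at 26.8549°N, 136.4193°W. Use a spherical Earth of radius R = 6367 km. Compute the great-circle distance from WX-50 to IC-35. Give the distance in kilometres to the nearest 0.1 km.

14.7 km

Δφ = 0.0863°,  Δλ = 0.1120°
a = sin²(Δφ/2) + cos φ₁ cos φ₂ sin²(Δλ/2) = 0.000001
c = 2·arcsin(√a) = 0.002305 rad = 0.1321°
d = R·c = 6367 × 0.002305 = 14.7 km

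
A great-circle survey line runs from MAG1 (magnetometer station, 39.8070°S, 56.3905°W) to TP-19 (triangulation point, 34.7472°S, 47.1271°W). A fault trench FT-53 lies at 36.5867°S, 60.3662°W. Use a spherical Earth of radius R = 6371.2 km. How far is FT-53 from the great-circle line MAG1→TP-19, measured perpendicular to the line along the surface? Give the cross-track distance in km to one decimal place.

δ₁₃ = central angle MAG1→FT-53 = 0.078295 rad  (haversine)
θ₁₃ = bearing MAG1→FT-53 = 314.620°,  θ₁₂ = bearing MAG1→TP-19 = 58.411°
dₓₜ = R·arcsin(sin δ₁₃ · sin(θ₁₃ − θ₁₂)) = 6371.2·arcsin(0.07821·sin(256.209°)) = -484.422 km
|dₓₜ| = 484.422 km

484.4 km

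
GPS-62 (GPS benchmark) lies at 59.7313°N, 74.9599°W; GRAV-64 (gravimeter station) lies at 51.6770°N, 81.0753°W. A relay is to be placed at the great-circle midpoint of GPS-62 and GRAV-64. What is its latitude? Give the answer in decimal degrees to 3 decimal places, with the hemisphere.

Bx = cos φ₂ cos Δλ = 0.616565,  By = cos φ₂ sin Δλ = -0.066059
φₘ = atan2(sin φ₁ + sin φ₂, √((cos φ₁ + Bx)² + By²)) = 55.74173°
λₘ = λ₁ + atan2(By, cos φ₁ + Bx) = -78.33352°

55.742°N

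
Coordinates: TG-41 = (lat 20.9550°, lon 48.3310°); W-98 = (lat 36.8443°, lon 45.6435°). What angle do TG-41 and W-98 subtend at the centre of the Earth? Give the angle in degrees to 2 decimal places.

Δφ = 15.8893°,  Δλ = -2.6875°
a = sin²(Δφ/2) + cos φ₁ cos φ₂ sin²(Δλ/2) = 0.019515
c = 2·arcsin(√a) = 0.280307 rad = 16.0604°

16.06°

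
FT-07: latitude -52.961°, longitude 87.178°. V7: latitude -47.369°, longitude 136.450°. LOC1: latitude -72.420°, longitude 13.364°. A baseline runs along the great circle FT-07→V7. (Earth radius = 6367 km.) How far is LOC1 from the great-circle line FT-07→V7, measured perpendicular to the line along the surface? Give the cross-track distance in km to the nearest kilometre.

δ₁₃ = central angle FT-07→LOC1 = 0.623806 rad  (haversine)
θ₁₃ = bearing FT-07→LOC1 = 209.774°,  θ₁₂ = bearing FT-07→V7 = 99.993°
dₓₜ = R·arcsin(sin δ₁₃ · sin(θ₁₃ − θ₁₂)) = 6367·arcsin(0.58413·sin(109.781°)) = 3705.343 km
|dₓₜ| = 3705.343 km

3705 km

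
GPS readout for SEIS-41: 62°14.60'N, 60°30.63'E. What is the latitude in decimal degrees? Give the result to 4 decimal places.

62° + 14.60′/60 = 62 + 0.24333 = 62.2433°

62.2433°N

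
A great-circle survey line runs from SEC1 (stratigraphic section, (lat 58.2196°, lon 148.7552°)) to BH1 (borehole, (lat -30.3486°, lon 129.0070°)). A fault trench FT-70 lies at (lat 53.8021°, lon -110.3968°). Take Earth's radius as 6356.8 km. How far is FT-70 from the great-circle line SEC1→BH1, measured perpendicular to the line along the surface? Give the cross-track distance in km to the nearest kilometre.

δ₁₃ = central angle SEC1→FT-70 = 0.892516 rad  (haversine)
θ₁₃ = bearing SEC1→FT-70 = 48.151°,  θ₁₂ = bearing SEC1→BH1 = 196.953°
dₓₜ = R·arcsin(sin δ₁₃ · sin(θ₁₃ − θ₁₂)) = 6356.8·arcsin(0.77865·sin(-148.802°)) = -2639.116 km
|dₓₜ| = 2639.116 km

2639 km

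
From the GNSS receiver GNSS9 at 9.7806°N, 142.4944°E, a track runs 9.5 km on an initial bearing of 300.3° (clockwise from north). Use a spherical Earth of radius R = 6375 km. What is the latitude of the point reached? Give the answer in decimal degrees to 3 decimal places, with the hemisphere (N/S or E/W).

9.824°N

δ = d/R = 9.5/6375 = 0.001490 rad
φ₂ = arcsin(sin φ₁ cos δ + cos φ₁ sin δ cos θ)
   = arcsin(0.16988·1.00000 + 0.98547·0.00149·0.50453) = 9.82367°
λ₂ = λ₁ + atan2(sin θ sin δ cos φ₁, cos δ − sin φ₁ sin φ₂) = 142.41958°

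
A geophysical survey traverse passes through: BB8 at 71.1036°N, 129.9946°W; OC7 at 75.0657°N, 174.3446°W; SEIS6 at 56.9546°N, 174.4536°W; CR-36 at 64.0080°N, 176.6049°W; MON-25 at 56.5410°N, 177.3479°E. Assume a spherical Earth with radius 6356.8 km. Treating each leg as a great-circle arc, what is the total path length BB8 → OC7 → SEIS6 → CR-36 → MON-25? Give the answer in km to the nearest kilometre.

5150 km

BB8→OC7: c = 0.229280 rad, d = 1457.49 km
OC7→SEIS6: c = 0.316099 rad, d = 2009.38 km
SEIS6→CR-36: c = 0.124469 rad, d = 791.23 km
CR-36→MON-25: c = 0.140291 rad, d = 891.80 km
Total = 1457.49 + 2009.38 + 791.23 + 891.80 = 5149.89 km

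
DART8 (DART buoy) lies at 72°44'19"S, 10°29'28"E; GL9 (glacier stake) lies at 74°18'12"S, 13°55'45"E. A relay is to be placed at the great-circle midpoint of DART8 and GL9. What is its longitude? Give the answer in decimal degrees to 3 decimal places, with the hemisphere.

12.131°E

DART8: φ = -72.73861°, λ = +10.49111°
GL9: φ = -74.30333°, λ = +13.92917°
Bx = cos φ₂ cos Δλ = 0.270058,  By = cos φ₂ sin Δλ = 0.016224
φₘ = atan2(sin φ₁ + sin φ₂, √((cos φ₁ + Bx)² + By²)) = -73.52797°
λₘ = λ₁ + atan2(By, cos φ₁ + Bx) = 12.13076°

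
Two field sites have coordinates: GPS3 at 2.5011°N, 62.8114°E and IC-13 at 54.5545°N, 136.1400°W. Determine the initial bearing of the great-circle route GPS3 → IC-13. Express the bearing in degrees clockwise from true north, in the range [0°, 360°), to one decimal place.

12.7°

Δλ = 161.0486°
y = sin Δλ · cos φ₂ = 0.188341
x = cos φ₁ sin φ₂ − sin φ₁ cos φ₂ cos Δλ = 0.837827
θ = atan2(y, x) = 12.6693° → 12.6693° (mod 360°)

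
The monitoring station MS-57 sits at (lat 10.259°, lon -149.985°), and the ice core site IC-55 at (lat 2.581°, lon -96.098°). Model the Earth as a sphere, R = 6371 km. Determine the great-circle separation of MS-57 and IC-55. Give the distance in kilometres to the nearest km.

6008 km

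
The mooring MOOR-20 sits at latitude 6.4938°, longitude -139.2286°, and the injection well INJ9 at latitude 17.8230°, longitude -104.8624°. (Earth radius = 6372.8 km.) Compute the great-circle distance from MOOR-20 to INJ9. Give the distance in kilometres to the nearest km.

3934 km

Δφ = 11.3292°,  Δλ = 34.3662°
a = sin²(Δφ/2) + cos φ₁ cos φ₂ sin²(Δλ/2) = 0.092298
c = 2·arcsin(√a) = 0.617368 rad = 35.3726°
d = R·c = 6372.8 × 0.617368 = 3934.4 km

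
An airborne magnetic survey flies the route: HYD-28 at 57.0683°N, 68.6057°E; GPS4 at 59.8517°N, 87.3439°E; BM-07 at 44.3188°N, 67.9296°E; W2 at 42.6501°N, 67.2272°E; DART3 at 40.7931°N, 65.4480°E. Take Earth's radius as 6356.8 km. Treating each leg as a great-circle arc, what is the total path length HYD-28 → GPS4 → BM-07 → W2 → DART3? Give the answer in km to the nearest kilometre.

HYD-28→GPS4: c = 0.177159 rad, d = 1126.17 km
GPS4→BM-07: c = 0.339128 rad, d = 2155.77 km
BM-07→W2: c = 0.030452 rad, d = 193.58 km
W2→DART3: c = 0.039843 rad, d = 253.27 km
Total = 1126.17 + 2155.77 + 193.58 + 253.27 = 3728.79 km

3729 km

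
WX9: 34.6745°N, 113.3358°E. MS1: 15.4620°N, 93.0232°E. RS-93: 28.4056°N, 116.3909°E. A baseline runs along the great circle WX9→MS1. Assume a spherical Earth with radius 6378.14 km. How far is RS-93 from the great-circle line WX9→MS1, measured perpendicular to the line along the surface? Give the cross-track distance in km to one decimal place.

718.3 km

δ₁₃ = central angle WX9→RS-93 = 0.118456 rad  (haversine)
θ₁₃ = bearing WX9→RS-93 = 156.629°,  θ₁₂ = bearing WX9→MS1 = 228.600°
dₓₜ = R·arcsin(sin δ₁₃ · sin(θ₁₃ − θ₁₂)) = 6378.14·arcsin(0.11818·sin(-71.970°)) = -718.270 km
|dₓₜ| = 718.270 km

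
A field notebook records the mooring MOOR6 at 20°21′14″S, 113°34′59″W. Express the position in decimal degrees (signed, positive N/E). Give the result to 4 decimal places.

-20.3539°, -113.5831°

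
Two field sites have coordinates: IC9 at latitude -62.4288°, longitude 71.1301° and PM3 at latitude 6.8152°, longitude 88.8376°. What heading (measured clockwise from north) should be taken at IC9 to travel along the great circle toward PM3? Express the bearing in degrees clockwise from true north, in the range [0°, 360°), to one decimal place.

18.7°

Δλ = 17.7075°
y = sin Δλ · cos φ₂ = 0.302009
x = cos φ₁ sin φ₂ − sin φ₁ cos φ₂ cos Δλ = 0.893397
θ = atan2(y, x) = 18.6776° → 18.6776° (mod 360°)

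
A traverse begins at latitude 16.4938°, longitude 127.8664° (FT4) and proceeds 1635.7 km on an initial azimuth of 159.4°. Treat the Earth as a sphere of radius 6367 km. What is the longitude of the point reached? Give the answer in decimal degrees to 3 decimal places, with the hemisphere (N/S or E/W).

133.001°E

δ = d/R = 1635.7/6367 = 0.256903 rad
φ₂ = arcsin(sin φ₁ cos δ + cos φ₁ sin δ cos θ)
   = arcsin(0.28391·0.96718 + 0.95885·0.25409·-0.93606) = 2.66758°
λ₂ = λ₁ + atan2(sin θ sin δ cos φ₁, cos δ − sin φ₁ sin φ₂) = 133.00096°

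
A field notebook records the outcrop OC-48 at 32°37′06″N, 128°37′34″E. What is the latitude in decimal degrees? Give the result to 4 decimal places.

32° + 37′/60 + 6″/3600 = 32 + 0.61667 + 0.00167 = 32.6183°

32.6183°N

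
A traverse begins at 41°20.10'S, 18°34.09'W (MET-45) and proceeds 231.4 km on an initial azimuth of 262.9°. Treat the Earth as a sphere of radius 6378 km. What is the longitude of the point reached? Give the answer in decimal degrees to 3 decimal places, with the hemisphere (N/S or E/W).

MET-45: φ = -41.33500°, λ = -18.56817°
δ = d/R = 231.4/6378 = 0.036281 rad
φ₂ = arcsin(sin φ₁ cos δ + cos φ₁ sin δ cos θ)
   = arcsin(-0.66046·0.99934 + 0.75086·0.03627·-0.12360) = -41.55910°
λ₂ = λ₁ + atan2(sin θ sin δ cos φ₁, cos δ − sin φ₁ sin φ₂) = -21.32539°

21.325°W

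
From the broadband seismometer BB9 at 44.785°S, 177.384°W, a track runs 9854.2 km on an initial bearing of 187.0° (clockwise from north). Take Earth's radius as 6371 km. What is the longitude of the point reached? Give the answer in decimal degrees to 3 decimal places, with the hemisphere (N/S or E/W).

δ = d/R = 9854.2/6371 = 1.546727 rad
φ₂ = arcsin(sin φ₁ cos δ + cos φ₁ sin δ cos θ)
   = arcsin(-0.70445·0.02407 + 0.70976·0.99971·-0.99255) = -46.15484°
λ₂ = λ₁ + atan2(sin θ sin δ cos φ₁, cos δ − sin φ₁ sin φ₂) = 12.74586°

12.746°E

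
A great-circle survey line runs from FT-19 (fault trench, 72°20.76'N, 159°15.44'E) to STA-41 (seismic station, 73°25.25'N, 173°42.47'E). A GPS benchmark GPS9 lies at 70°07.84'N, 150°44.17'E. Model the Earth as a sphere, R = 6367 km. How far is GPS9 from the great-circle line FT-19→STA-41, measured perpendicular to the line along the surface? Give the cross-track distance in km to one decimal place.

FT-19: φ = +72.34600°, λ = +159.25733°
STA-41: φ = +73.42083°, λ = +173.70783°
GPS9: φ = +70.13067°, λ = +150.73617°
δ₁₃ = central angle FT-19→GPS9 = 0.061413 rad  (haversine)
θ₁₃ = bearing FT-19→GPS9 = 235.140°,  θ₁₂ = bearing FT-19→STA-41 = 68.981°
dₓₜ = R·arcsin(sin δ₁₃ · sin(θ₁₃ − θ₁₂)) = 6367·arcsin(0.06137·sin(166.159°)) = 93.486 km
|dₓₜ| = 93.486 km

93.5 km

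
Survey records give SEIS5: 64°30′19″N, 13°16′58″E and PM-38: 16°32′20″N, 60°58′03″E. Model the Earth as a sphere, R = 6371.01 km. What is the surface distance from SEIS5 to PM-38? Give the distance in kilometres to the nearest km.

6413 km

SEIS5: φ = +64.50528°, λ = +13.28278°
PM-38: φ = +16.53889°, λ = +60.96750°
Δφ = -47.9664°,  Δλ = 47.6847°
a = sin²(Δφ/2) + cos φ₁ cos φ₂ sin²(Δλ/2) = 0.232637
c = 2·arcsin(√a) = 1.006612 rad = 57.6746°
d = R·c = 6371.01 × 1.006612 = 6413.1 km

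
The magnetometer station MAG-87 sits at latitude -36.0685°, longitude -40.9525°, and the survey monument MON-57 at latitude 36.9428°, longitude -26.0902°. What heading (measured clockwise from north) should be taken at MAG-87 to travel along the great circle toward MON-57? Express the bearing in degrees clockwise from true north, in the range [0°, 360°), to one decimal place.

12.3°

Δλ = 14.8623°
y = sin Δλ · cos φ₂ = 0.205002
x = cos φ₁ sin φ₂ − sin φ₁ cos φ₂ cos Δλ = 0.940620
θ = atan2(y, x) = 12.2950° → 12.2950° (mod 360°)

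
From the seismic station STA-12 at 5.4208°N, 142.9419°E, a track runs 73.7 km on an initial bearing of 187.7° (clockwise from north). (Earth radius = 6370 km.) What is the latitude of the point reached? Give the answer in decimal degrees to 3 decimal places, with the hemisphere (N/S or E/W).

δ = d/R = 73.7/6370 = 0.011570 rad
φ₂ = arcsin(sin φ₁ cos δ + cos φ₁ sin δ cos θ)
   = arcsin(0.09447·0.99993 + 0.99553·0.01157·-0.99098) = 4.76387°
λ₂ = λ₁ + atan2(sin θ sin δ cos φ₁, cos δ − sin φ₁ sin φ₂) = 142.85277°

4.764°N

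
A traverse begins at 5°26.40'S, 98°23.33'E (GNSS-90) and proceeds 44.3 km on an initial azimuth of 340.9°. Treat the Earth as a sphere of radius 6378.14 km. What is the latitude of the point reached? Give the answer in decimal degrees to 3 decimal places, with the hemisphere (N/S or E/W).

5.064°S

GNSS-90: φ = -5.44000°, λ = +98.38883°
δ = d/R = 44.3/6378.14 = 0.006946 rad
φ₂ = arcsin(sin φ₁ cos δ + cos φ₁ sin δ cos θ)
   = arcsin(-0.09480·0.99998 + 0.99550·0.00695·0.94495) = -5.06394°
λ₂ = λ₁ + atan2(sin θ sin δ cos φ₁, cos δ − sin φ₁ sin φ₂) = 98.25811°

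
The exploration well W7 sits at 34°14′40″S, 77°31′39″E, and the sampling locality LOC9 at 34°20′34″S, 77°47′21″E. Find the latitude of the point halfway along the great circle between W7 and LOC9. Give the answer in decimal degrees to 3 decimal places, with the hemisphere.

34.294°S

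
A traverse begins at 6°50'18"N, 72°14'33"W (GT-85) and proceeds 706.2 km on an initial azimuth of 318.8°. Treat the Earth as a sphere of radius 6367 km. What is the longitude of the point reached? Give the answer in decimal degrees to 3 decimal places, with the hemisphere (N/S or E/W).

GT-85: φ = +6.83833°, λ = -72.24250°
δ = d/R = 706.2/6367 = 0.110916 rad
φ₂ = arcsin(sin φ₁ cos δ + cos φ₁ sin δ cos θ)
   = arcsin(0.11907·0.99386 + 0.99289·0.11069·0.75241) = 11.59706°
λ₂ = λ₁ + atan2(sin θ sin δ cos φ₁, cos δ − sin φ₁ sin φ₂) = -76.51090°

76.511°W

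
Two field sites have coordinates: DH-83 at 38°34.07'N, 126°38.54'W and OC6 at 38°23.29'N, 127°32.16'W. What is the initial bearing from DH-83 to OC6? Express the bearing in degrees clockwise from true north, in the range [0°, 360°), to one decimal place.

255.9°

DH-83: φ = +38.56783°, λ = -126.64233°
OC6: φ = +38.38817°, λ = -127.53600°
Δλ = -0.8937°
y = sin Δλ · cos φ₂ = -0.012225
x = cos φ₁ sin φ₂ − sin φ₁ cos φ₂ cos Δλ = -0.003076
θ = atan2(y, x) = -104.1247° → 255.8753° (mod 360°)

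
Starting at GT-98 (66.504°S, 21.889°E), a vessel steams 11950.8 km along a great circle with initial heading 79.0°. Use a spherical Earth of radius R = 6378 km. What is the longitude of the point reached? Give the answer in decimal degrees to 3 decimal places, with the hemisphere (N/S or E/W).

δ = d/R = 11950.8/6378 = 1.873754 rad
φ₂ = arcsin(sin φ₁ cos δ + cos φ₁ sin δ cos θ)
   = arcsin(-0.91709·-0.29834 + 0.39869·0.95446·0.19081) = 20.25604°
λ₂ = λ₁ + atan2(sin θ sin δ cos φ₁, cos δ − sin φ₁ sin φ₂) = 108.95169°

108.952°E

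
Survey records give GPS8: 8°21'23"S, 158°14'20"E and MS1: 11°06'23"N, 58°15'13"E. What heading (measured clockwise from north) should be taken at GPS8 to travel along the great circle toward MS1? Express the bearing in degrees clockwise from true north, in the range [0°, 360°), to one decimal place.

GPS8: φ = -8.35639°, λ = +158.23889°
MS1: φ = +11.10639°, λ = +58.25361°
Δλ = -99.9853°
y = sin Δλ · cos φ₂ = -0.966407
x = cos φ₁ sin φ₂ − sin φ₁ cos φ₂ cos Δλ = 0.165859
θ = atan2(y, x) = -80.2615° → 279.7385° (mod 360°)

279.7°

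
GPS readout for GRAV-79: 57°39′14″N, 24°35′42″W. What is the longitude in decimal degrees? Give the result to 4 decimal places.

24° + 35′/60 + 42″/3600 = 24 + 0.58333 + 0.01167 = 24.5950°

24.5950°W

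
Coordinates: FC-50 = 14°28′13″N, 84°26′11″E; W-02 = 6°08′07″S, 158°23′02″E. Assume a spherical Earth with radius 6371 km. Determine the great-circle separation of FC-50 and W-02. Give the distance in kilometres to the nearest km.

8467 km

FC-50: φ = +14.47028°, λ = +84.43639°
W-02: φ = -6.13528°, λ = +158.38389°
Δφ = -20.6056°,  Δλ = 73.9475°
a = sin²(Δφ/2) + cos φ₁ cos φ₂ sin²(Δλ/2) = 0.380247
c = 2·arcsin(√a) = 1.328939 rad = 76.1426°
d = R·c = 6371 × 1.328939 = 8466.7 km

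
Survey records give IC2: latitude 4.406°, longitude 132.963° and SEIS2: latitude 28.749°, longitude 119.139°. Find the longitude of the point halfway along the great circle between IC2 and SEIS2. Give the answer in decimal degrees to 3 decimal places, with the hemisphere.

Bx = cos φ₂ cos Δλ = 0.851340,  By = cos φ₂ sin Δλ = -0.209487
φₘ = atan2(sin φ₁ + sin φ₂, √((cos φ₁ + Bx)² + By²)) = 16.69166°
λₘ = λ₁ + atan2(By, cos φ₁ + Bx) = 126.49695°

126.497°E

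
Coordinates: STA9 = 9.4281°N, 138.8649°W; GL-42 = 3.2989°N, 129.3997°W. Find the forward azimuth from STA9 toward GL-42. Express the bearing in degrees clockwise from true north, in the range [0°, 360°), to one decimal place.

Δλ = 9.4652°
y = sin Δλ · cos φ₂ = 0.164176
x = cos φ₁ sin φ₂ − sin φ₁ cos φ₂ cos Δλ = -0.104544
θ = atan2(y, x) = 122.4883° → 122.4883° (mod 360°)

122.5°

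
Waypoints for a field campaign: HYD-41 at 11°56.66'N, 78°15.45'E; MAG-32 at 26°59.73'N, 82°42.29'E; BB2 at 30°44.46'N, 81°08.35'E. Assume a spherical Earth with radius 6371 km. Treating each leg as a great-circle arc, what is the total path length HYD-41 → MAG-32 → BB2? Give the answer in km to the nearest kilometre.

2180 km

HYD-41: φ = +11.94433°, λ = +78.25750°
MAG-32: φ = +26.99550°, λ = +82.70483°
BB2: φ = +30.74100°, λ = +81.13917°
HYD-41→MAG-32: c = 0.272617 rad, d = 1736.84 km
MAG-32→BB2: c = 0.069611 rad, d = 443.49 km
Total = 1736.84 + 443.49 = 2180.34 km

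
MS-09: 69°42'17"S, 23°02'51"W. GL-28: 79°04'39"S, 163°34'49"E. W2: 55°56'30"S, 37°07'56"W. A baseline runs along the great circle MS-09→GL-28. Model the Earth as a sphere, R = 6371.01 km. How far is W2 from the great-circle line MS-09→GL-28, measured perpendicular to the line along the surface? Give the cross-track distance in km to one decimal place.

930.6 km

MS-09: φ = -69.70472°, λ = -23.04750°
GL-28: φ = -79.07750°, λ = +163.58028°
W2: φ = -55.94167°, λ = -37.13222°
δ₁₃ = central angle MS-09→W2 = 0.263639 rad  (haversine)
θ₁₃ = bearing MS-09→W2 = 328.467°,  θ₁₂ = bearing MS-09→GL-28 = 182.422°
dₓₜ = R·arcsin(sin δ₁₃ · sin(θ₁₃ − θ₁₂)) = 6371.01·arcsin(0.26060·sin(146.045°)) = 930.621 km
|dₓₜ| = 930.621 km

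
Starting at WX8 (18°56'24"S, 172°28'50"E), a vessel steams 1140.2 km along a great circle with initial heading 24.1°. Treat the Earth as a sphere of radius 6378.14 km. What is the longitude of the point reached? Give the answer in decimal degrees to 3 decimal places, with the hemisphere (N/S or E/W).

176.703°E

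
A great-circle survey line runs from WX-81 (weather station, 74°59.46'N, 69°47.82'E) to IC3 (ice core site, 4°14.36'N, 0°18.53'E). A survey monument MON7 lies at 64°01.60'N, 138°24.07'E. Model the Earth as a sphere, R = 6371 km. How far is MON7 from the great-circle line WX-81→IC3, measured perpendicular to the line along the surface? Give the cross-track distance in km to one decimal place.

WX-81: φ = +74.99100°, λ = +69.79700°
IC3: φ = +4.23933°, λ = +0.30883°
MON7: φ = +64.02667°, λ = +138.40117°
δ₁₃ = central angle WX-81→MON7 = 0.428225 rad  (haversine)
θ₁₃ = bearing WX-81→MON7 = 79.104°,  θ₁₂ = bearing WX-81→IC3 = 251.178°
dₓₜ = R·arcsin(sin δ₁₃ · sin(θ₁₃ − θ₁₂)) = 6371·arcsin(0.41526·sin(-172.074°)) = -365.018 km
|dₓₜ| = 365.018 km

365.0 km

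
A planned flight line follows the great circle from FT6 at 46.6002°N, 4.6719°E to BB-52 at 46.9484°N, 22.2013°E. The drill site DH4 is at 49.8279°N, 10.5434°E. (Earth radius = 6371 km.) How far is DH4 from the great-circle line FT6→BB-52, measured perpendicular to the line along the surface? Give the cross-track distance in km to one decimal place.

311.9 km

δ₁₃ = central angle FT6→DH4 = 0.088478 rad  (haversine)
θ₁₃ = bearing FT6→DH4 = 48.316°,  θ₁₂ = bearing FT6→BB-52 = 81.942°
dₓₜ = R·arcsin(sin δ₁₃ · sin(θ₁₃ − θ₁₂)) = 6371·arcsin(0.08836·sin(-33.626°)) = -311.872 km
|dₓₜ| = 311.872 km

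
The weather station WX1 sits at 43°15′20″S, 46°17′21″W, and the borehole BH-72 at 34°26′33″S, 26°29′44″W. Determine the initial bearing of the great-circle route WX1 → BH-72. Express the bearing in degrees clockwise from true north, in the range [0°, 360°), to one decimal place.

WX1: φ = -43.25556°, λ = -46.28917°
BH-72: φ = -34.44250°, λ = -26.49556°
Δλ = 19.7936°
y = sin Δλ · cos φ₂ = 0.279269
x = cos φ₁ sin φ₂ − sin φ₁ cos φ₂ cos Δλ = 0.119823
θ = atan2(y, x) = 66.7778° → 66.7778° (mod 360°)

66.8°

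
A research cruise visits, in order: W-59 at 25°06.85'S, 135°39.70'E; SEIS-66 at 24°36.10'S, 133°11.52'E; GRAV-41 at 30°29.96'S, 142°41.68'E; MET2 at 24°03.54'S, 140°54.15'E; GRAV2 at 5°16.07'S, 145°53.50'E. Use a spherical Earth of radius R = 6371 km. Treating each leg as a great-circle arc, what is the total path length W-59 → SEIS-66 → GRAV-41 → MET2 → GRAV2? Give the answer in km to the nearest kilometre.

4293 km

W-59: φ = -25.11417°, λ = +135.66167°
SEIS-66: φ = -24.60167°, λ = +133.19200°
GRAV-41: φ = -30.49933°, λ = +142.69467°
MET2: φ = -24.05900°, λ = +140.90250°
GRAV2: φ = -5.26783°, λ = +145.89167°
W-59→SEIS-66: c = 0.040119 rad, d = 255.60 km
SEIS-66→GRAV-41: c = 0.179367 rad, d = 1142.75 km
GRAV-41→MET2: c = 0.115785 rad, d = 737.67 km
MET2→GRAV2: c = 0.338500 rad, d = 2156.58 km
Total = 255.60 + 1142.75 + 737.67 + 2156.58 = 4292.60 km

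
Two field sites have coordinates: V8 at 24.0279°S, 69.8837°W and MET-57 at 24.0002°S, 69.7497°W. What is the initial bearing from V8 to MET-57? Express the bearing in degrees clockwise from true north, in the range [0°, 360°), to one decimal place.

Δλ = 0.1340°
y = sin Δλ · cos φ₂ = 0.002137
x = cos φ₁ sin φ₂ − sin φ₁ cos φ₂ cos Δλ = 0.000482
θ = atan2(y, x) = 77.2758° → 77.2758° (mod 360°)

77.3°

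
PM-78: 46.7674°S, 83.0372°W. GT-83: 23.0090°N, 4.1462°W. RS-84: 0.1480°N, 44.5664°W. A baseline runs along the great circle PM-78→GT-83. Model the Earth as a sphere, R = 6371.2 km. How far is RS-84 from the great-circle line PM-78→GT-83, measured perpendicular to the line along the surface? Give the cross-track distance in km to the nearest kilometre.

1765 km

δ₁₃ = central angle PM-78→RS-84 = 1.007010 rad  (haversine)
θ₁₃ = bearing PM-78→RS-84 = 47.394°,  θ₁₂ = bearing PM-78→GT-83 = 66.275°
dₓₜ = R·arcsin(sin δ₁₃ · sin(θ₁₃ − θ₁₂)) = 6371.2·arcsin(0.84524·sin(-18.881°)) = -1765.189 km
|dₓₜ| = 1765.189 km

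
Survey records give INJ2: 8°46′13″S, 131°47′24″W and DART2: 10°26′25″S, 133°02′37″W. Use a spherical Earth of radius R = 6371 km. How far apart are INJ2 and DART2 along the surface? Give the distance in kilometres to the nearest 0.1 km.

231.0 km

INJ2: φ = -8.77028°, λ = -131.79000°
DART2: φ = -10.44028°, λ = -133.04361°
Δφ = -1.6700°,  Δλ = -1.2536°
a = sin²(Δφ/2) + cos φ₁ cos φ₂ sin²(Δλ/2) = 0.000329
c = 2·arcsin(√a) = 0.036262 rad = 2.0776°
d = R·c = 6371 × 0.036262 = 231.0 km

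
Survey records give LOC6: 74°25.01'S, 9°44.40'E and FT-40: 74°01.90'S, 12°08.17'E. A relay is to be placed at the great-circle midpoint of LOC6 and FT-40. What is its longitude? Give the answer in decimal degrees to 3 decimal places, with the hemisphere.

10.952°E

LOC6: φ = -74.41683°, λ = +9.74000°
FT-40: φ = -74.03167°, λ = +12.13617°
Bx = cos φ₂ cos Δλ = 0.274865,  By = cos φ₂ sin Δλ = 0.011502
φₘ = atan2(sin φ₁ + sin φ₂, √((cos φ₁ + Bx)² + By²)) = -74.22753°
λₘ = λ₁ + atan2(By, cos φ₁ + Bx) = 10.95234°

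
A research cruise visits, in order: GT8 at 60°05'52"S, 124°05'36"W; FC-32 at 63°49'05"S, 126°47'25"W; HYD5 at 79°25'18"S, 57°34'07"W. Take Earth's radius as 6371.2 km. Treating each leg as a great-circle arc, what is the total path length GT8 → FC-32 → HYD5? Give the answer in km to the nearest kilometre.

3147 km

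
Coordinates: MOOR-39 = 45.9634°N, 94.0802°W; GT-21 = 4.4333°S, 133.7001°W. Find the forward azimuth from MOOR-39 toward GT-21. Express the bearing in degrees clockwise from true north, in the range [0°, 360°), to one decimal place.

Δλ = -39.6199°
y = sin Δλ · cos φ₂ = -0.635784
x = cos φ₁ sin φ₂ − sin φ₁ cos φ₂ cos Δλ = -0.605834
θ = atan2(y, x) = -133.6182° → 226.3818° (mod 360°)

226.4°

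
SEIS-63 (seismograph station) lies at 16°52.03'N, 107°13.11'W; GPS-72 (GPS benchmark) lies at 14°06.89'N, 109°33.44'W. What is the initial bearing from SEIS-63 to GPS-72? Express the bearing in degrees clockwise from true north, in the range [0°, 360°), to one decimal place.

SEIS-63: φ = +16.86717°, λ = -107.21850°
GPS-72: φ = +14.11483°, λ = -109.55733°
Δλ = -2.3388°
y = sin Δλ · cos φ₂ = -0.039577
x = cos φ₁ sin φ₂ − sin φ₁ cos φ₂ cos Δλ = -0.047784
θ = atan2(y, x) = -140.3671° → 219.6329° (mod 360°)

219.6°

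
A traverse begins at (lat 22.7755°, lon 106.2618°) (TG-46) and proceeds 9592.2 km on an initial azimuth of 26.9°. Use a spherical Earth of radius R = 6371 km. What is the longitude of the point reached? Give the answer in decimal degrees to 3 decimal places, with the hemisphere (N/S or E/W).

δ = d/R = 9592.2/6371 = 1.505604 rad
φ₂ = arcsin(sin φ₁ cos δ + cos φ₁ sin δ cos θ)
   = arcsin(0.38712·0.06515 + 0.92203·0.99788·0.89180) = 57.75087°
λ₂ = λ₁ + atan2(sin θ sin δ cos φ₁, cos δ − sin φ₁ sin φ₂) = -131.52681°

131.527°W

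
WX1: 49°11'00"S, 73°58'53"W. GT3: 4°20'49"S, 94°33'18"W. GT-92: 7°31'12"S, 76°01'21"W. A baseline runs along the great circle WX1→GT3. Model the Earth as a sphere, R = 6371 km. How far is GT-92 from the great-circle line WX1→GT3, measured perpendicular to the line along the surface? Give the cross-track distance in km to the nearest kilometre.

1818 km

WX1: φ = -49.18333°, λ = -73.98139°
GT3: φ = -4.34694°, λ = -94.55500°
GT-92: φ = -7.52000°, λ = -76.02250°
δ₁₃ = central angle WX1→GT-92 = 0.727781 rad  (haversine)
θ₁₃ = bearing WX1→GT-92 = 356.957°,  θ₁₂ = bearing WX1→GT3 = 331.926°
dₓₜ = R·arcsin(sin δ₁₃ · sin(θ₁₃ − θ₁₂)) = 6371·arcsin(0.66521·sin(25.031°)) = 1817.751 km
|dₓₜ| = 1817.751 km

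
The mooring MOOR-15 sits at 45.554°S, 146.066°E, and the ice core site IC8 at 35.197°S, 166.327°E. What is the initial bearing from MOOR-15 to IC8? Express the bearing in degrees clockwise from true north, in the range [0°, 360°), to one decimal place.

Δλ = 20.2610°
y = sin Δλ · cos φ₂ = 0.282985
x = cos φ₁ sin φ₂ − sin φ₁ cos φ₂ cos Δλ = 0.143684
θ = atan2(y, x) = 63.0812° → 63.0812° (mod 360°)

63.1°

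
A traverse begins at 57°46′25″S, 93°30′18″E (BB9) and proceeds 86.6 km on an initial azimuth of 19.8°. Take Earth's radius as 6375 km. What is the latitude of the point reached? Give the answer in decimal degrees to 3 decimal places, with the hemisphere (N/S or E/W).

57.040°S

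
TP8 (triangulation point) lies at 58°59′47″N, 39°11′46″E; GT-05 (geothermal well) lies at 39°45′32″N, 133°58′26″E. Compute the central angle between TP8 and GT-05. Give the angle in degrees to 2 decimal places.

58.99°

TP8: φ = +58.99639°, λ = +39.19611°
GT-05: φ = +39.75889°, λ = +133.97389°
Δφ = -19.2375°,  Δλ = 94.7778°
a = sin²(Δφ/2) + cos φ₁ cos φ₂ sin²(Δλ/2) = 0.242397
c = 2·arcsin(√a) = 1.029548 rad = 58.9887°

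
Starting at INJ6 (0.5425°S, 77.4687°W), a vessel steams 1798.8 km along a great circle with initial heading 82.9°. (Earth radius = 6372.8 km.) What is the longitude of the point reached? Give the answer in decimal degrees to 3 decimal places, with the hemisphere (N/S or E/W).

61.418°W

δ = d/R = 1798.8/6372.8 = 0.282262 rad
φ₂ = arcsin(sin φ₁ cos δ + cos φ₁ sin δ cos θ)
   = arcsin(-0.00947·0.96043 + 0.99996·0.27853·0.12360) = 1.45154°
λ₂ = λ₁ + atan2(sin θ sin δ cos φ₁, cos δ − sin φ₁ sin φ₂) = -61.41835°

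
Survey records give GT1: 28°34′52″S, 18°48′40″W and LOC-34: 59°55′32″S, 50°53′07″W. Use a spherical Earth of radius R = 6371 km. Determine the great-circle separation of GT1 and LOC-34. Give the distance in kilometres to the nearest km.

4237 km

GT1: φ = -28.58111°, λ = -18.81111°
LOC-34: φ = -59.92556°, λ = -50.88528°
Δφ = -31.3444°,  Δλ = -32.0742°
a = sin²(Δφ/2) + cos φ₁ cos φ₂ sin²(Δλ/2) = 0.106557
c = 2·arcsin(√a) = 0.665050 rad = 38.1046°
d = R·c = 6371 × 0.665050 = 4237.0 km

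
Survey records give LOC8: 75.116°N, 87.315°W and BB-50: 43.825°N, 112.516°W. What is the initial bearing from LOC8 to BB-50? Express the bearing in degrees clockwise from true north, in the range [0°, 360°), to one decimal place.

Δλ = -25.2010°
y = sin Δλ · cos φ₂ = -0.307193
x = cos φ₁ sin φ₂ − sin φ₁ cos φ₂ cos Δλ = -0.453020
θ = atan2(y, x) = -145.8588° → 214.1412° (mod 360°)

214.1°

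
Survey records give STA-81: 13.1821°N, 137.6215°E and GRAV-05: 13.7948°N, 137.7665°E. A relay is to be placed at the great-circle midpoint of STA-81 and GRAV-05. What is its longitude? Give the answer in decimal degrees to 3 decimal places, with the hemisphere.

137.694°E

Bx = cos φ₂ cos Δλ = 0.971153,  By = cos φ₂ sin Δλ = 0.002458
φₘ = atan2(sin φ₁ + sin φ₂, √((cos φ₁ + Bx)² + By²)) = 13.48846°
λₘ = λ₁ + atan2(By, cos φ₁ + Bx) = 137.69391°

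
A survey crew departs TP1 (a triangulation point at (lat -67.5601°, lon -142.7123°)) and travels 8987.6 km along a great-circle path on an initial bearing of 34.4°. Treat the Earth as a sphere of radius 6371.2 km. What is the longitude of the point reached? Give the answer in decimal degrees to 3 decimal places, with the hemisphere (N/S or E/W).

108.286°W

δ = d/R = 8987.6/6371.2 = 1.410660 rad
φ₂ = arcsin(sin φ₁ cos δ + cos φ₁ sin δ cos θ)
   = arcsin(-0.92428·0.15945 + 0.38171·0.98721·0.82511) = 9.41296°
λ₂ = λ₁ + atan2(sin θ sin δ cos φ₁, cos δ − sin φ₁ sin φ₂) = -108.28563°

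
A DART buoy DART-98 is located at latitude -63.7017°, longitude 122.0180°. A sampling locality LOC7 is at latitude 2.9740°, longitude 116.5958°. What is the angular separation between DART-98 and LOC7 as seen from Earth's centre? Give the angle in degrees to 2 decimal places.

66.80°

Δφ = 66.6757°,  Δλ = -5.4222°
a = sin²(Δφ/2) + cos φ₁ cos φ₂ sin²(Δλ/2) = 0.303022
c = 2·arcsin(√a) = 1.165865 rad = 66.7992°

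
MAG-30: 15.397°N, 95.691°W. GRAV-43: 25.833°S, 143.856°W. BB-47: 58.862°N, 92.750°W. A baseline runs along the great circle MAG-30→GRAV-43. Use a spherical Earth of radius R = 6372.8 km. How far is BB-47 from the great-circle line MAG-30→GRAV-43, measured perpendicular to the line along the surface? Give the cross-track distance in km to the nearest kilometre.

δ₁₃ = central angle MAG-30→BB-47 = 0.759561 rad  (haversine)
θ₁₃ = bearing MAG-30→BB-47 = 2.208°,  θ₁₂ = bearing MAG-30→GRAV-43 = 229.168°
dₓₜ = R·arcsin(sin δ₁₃ · sin(θ₁₃ − θ₁₂)) = 6372.8·arcsin(0.68860·sin(-226.960°)) = 3361.008 km
|dₓₜ| = 3361.008 km

3361 km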